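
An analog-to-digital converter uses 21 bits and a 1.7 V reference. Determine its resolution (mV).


The resolution (LSB) of an ADC is Vref / 2^n.
LSB = 1.7 / 2^21
LSB = 1.7 / 2097152
LSB = 8.1e-07 V = 0.00081062 mV

0.00081062 mV


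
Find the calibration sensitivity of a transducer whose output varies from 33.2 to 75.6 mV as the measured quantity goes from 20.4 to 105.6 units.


Sensitivity = (y2 - y1) / (x2 - x1).
S = (75.6 - 33.2) / (105.6 - 20.4)
S = 42.4 / 85.2
S = 0.4977 mV/unit

0.4977 mV/unit


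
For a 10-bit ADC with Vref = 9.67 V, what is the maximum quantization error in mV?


The maximum quantization error is +/- LSB/2.
LSB = Vref / 2^n = 9.67 / 1024 = 0.00944336 V
Max error = LSB / 2 = 0.00944336 / 2 = 0.00472168 V
Max error = 4.7217 mV

4.7217 mV


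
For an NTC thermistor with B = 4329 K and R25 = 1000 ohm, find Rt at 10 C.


NTC thermistor equation: Rt = R25 * exp(B * (1/T - 1/T25)).
T in Kelvin: 283.15 K, T25 = 298.15 K
1/T - 1/T25 = 1/283.15 - 1/298.15 = 0.00017768
B * (1/T - 1/T25) = 4329 * 0.00017768 = 0.7692
Rt = 1000 * exp(0.7692) = 2158.0 ohm

2158.0 ohm


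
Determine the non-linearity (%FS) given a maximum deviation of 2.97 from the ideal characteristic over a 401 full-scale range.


Linearity error = (max deviation / full scale) * 100%.
Linearity = (2.97 / 401) * 100
Linearity = 0.741 %FS

0.741 %FS


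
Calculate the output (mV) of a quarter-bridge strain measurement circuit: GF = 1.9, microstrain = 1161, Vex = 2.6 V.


Quarter bridge output: Vout = (GF * epsilon * Vex) / 4.
Vout = (1.9 * 1161e-6 * 2.6) / 4
Vout = 0.00573534 / 4 V
Vout = 0.00143383 V = 1.4338 mV

1.4338 mV


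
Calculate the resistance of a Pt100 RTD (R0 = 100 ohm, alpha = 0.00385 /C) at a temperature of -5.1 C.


The RTD equation: Rt = R0 * (1 + alpha * T).
Rt = 100 * (1 + 0.00385 * -5.1)
Rt = 100 * (1 + -0.019635)
Rt = 100 * 0.980365
Rt = 98.037 ohm

98.037 ohm


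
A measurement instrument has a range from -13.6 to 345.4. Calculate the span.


Span = upper range - lower range.
Span = 345.4 - (-13.6)
Span = 359.0

359.0


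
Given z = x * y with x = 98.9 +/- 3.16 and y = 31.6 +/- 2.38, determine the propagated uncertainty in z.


For a product z = x*y, the relative uncertainty is:
uz/z = sqrt((ux/x)^2 + (uy/y)^2)
Relative uncertainties: ux/x = 3.16/98.9 = 0.031951
uy/y = 2.38/31.6 = 0.075316
z = 98.9 * 31.6 = 3125.2
uz = 3125.2 * sqrt(0.031951^2 + 0.075316^2) = 255.687

255.687


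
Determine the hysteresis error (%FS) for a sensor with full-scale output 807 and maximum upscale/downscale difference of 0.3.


Hysteresis = (max difference / full scale) * 100%.
H = (0.3 / 807) * 100
H = 0.037 %FS

0.037 %FS


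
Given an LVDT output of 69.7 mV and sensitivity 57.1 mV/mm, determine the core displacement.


Displacement = Vout / sensitivity.
d = 69.7 / 57.1
d = 1.221 mm

1.221 mm


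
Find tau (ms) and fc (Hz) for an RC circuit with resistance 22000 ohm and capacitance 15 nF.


Time constant: tau = R * C.
tau = 22000 * 1.50e-08 = 0.00033 s
tau = 0.33 ms
Cutoff frequency: fc = 1 / (2*pi*R*C).
fc = 1 / (2*pi*0.00033) = 482.29 Hz

tau = 0.33 ms, fc = 482.29 Hz


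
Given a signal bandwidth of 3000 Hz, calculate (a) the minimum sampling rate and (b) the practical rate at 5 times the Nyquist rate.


By Nyquist theorem, fs_min = 2 * fmax.
fs_min = 2 * 3000 = 6000 Hz
Practical rate = 5 * fs_min = 5 * 6000 = 30000 Hz

fs_min = 6000 Hz, fs_practical = 30000 Hz


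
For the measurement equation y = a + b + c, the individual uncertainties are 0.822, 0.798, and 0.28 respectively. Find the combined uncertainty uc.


For a sum of independent quantities, uc = sqrt(u1^2 + u2^2 + u3^2).
uc = sqrt(0.822^2 + 0.798^2 + 0.28^2)
uc = sqrt(0.675684 + 0.636804 + 0.0784)
uc = 1.1794

1.1794


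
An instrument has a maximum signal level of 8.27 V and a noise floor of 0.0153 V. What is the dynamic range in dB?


Dynamic range = 20 * log10(Vmax / Vnoise).
DR = 20 * log10(8.27 / 0.0153)
DR = 20 * log10(540.52)
DR = 54.66 dB

54.66 dB


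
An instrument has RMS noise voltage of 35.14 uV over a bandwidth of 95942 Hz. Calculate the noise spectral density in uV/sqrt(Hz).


Noise spectral density = Vrms / sqrt(BW).
NSD = 35.14 / sqrt(95942)
NSD = 35.14 / 309.7451
NSD = 0.1134 uV/sqrt(Hz)

0.1134 uV/sqrt(Hz)


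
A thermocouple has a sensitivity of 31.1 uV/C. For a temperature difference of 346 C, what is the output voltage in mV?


The thermocouple output V = sensitivity * dT.
V = 31.1 uV/C * 346 C
V = 10760.6 uV
V = 10.761 mV

10.761 mV


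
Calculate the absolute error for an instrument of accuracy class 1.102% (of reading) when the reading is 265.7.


Absolute error = (accuracy% / 100) * reading.
Error = (1.102 / 100) * 265.7
Error = 0.01102 * 265.7
Error = 2.928

2.928


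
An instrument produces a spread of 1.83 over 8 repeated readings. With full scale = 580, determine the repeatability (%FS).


Repeatability = (spread / full scale) * 100%.
R = (1.83 / 580) * 100
R = 0.316 %FS

0.316 %FS


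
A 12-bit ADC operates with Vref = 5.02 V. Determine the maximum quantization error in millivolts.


The maximum quantization error is +/- LSB/2.
LSB = Vref / 2^n = 5.02 / 4096 = 0.00122559 V
Max error = LSB / 2 = 0.00122559 / 2 = 0.00061279 V
Max error = 0.6128 mV

0.6128 mV


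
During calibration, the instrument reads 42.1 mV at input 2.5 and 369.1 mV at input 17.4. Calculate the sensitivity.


Sensitivity = (y2 - y1) / (x2 - x1).
S = (369.1 - 42.1) / (17.4 - 2.5)
S = 327.0 / 14.9
S = 21.9463 mV/unit

21.9463 mV/unit


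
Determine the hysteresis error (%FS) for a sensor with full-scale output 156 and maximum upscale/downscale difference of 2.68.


Hysteresis = (max difference / full scale) * 100%.
H = (2.68 / 156) * 100
H = 1.718 %FS

1.718 %FS


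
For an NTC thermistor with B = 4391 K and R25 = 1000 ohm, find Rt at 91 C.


NTC thermistor equation: Rt = R25 * exp(B * (1/T - 1/T25)).
T in Kelvin: 364.15 K, T25 = 298.15 K
1/T - 1/T25 = 1/364.15 - 1/298.15 = -0.0006079
B * (1/T - 1/T25) = 4391 * -0.0006079 = -2.6693
Rt = 1000 * exp(-2.6693) = 69.3 ohm

69.3 ohm


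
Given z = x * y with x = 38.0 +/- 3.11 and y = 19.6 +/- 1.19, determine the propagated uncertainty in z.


For a product z = x*y, the relative uncertainty is:
uz/z = sqrt((ux/x)^2 + (uy/y)^2)
Relative uncertainties: ux/x = 3.11/38.0 = 0.081842
uy/y = 1.19/19.6 = 0.060714
z = 38.0 * 19.6 = 744.8
uz = 744.8 * sqrt(0.081842^2 + 0.060714^2) = 75.898

75.898


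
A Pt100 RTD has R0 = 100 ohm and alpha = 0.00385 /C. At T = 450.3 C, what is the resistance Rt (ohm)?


The RTD equation: Rt = R0 * (1 + alpha * T).
Rt = 100 * (1 + 0.00385 * 450.3)
Rt = 100 * (1 + 1.733655)
Rt = 100 * 2.733655
Rt = 273.365 ohm

273.365 ohm


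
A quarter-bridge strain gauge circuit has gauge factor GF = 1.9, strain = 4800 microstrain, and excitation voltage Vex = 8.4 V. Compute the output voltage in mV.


Quarter bridge output: Vout = (GF * epsilon * Vex) / 4.
Vout = (1.9 * 4800e-6 * 8.4) / 4
Vout = 0.076608 / 4 V
Vout = 0.019152 V = 19.152 mV

19.152 mV


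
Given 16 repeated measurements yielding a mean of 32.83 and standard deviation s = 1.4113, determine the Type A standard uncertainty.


The standard uncertainty for Type A evaluation is u = s / sqrt(n).
u = 1.4113 / sqrt(16)
u = 1.4113 / 4.0
u = 0.3528

0.3528


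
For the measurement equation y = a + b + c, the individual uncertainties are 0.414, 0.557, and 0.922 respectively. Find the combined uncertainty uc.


For a sum of independent quantities, uc = sqrt(u1^2 + u2^2 + u3^2).
uc = sqrt(0.414^2 + 0.557^2 + 0.922^2)
uc = sqrt(0.171396 + 0.310249 + 0.850084)
uc = 1.154

1.154


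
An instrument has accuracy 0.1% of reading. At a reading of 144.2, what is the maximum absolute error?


Absolute error = (accuracy% / 100) * reading.
Error = (0.1 / 100) * 144.2
Error = 0.001 * 144.2
Error = 0.1442

0.1442


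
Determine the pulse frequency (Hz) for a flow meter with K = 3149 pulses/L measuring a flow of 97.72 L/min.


Frequency = K * Q / 60 (converting L/min to L/s).
f = 3149 * 97.72 / 60
f = 307720.28 / 60
f = 5128.67 Hz

5128.67 Hz


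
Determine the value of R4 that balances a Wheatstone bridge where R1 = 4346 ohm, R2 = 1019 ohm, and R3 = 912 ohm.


At balance: R1*R4 = R2*R3, so R4 = R2*R3/R1.
R4 = 1019 * 912 / 4346
R4 = 929328 / 4346
R4 = 213.84 ohm

213.84 ohm


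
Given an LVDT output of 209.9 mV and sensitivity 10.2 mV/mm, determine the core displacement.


Displacement = Vout / sensitivity.
d = 209.9 / 10.2
d = 20.578 mm

20.578 mm


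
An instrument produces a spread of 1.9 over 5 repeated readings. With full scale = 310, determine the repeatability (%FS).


Repeatability = (spread / full scale) * 100%.
R = (1.9 / 310) * 100
R = 0.613 %FS

0.613 %FS


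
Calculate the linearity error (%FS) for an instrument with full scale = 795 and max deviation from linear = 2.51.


Linearity error = (max deviation / full scale) * 100%.
Linearity = (2.51 / 795) * 100
Linearity = 0.316 %FS

0.316 %FS


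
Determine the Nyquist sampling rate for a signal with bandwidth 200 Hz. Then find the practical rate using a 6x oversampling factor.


By Nyquist theorem, fs_min = 2 * fmax.
fs_min = 2 * 200 = 400 Hz
Practical rate = 6 * fs_min = 6 * 400 = 2400 Hz

fs_min = 400 Hz, fs_practical = 2400 Hz


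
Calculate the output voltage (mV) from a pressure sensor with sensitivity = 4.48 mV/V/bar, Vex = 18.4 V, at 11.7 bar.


Output = sensitivity * Vex * P.
Vout = 4.48 * 18.4 * 11.7
Vout = 82.432 * 11.7
Vout = 964.45 mV

964.45 mV


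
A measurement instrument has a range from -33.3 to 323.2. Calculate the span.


Span = upper range - lower range.
Span = 323.2 - (-33.3)
Span = 356.5

356.5


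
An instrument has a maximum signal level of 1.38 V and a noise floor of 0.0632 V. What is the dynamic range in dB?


Dynamic range = 20 * log10(Vmax / Vnoise).
DR = 20 * log10(1.38 / 0.0632)
DR = 20 * log10(21.84)
DR = 26.78 dB

26.78 dB


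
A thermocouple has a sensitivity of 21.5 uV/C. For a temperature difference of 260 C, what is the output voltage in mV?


The thermocouple output V = sensitivity * dT.
V = 21.5 uV/C * 260 C
V = 5590.0 uV
V = 5.59 mV

5.59 mV


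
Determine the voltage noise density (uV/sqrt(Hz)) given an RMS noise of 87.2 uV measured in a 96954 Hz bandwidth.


Noise spectral density = Vrms / sqrt(BW).
NSD = 87.2 / sqrt(96954)
NSD = 87.2 / 311.3744
NSD = 0.28 uV/sqrt(Hz)

0.28 uV/sqrt(Hz)


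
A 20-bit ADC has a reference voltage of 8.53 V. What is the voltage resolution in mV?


The resolution (LSB) of an ADC is Vref / 2^n.
LSB = 8.53 / 2^20
LSB = 8.53 / 1048576
LSB = 8.13e-06 V = 0.00813484 mV

0.00813484 mV


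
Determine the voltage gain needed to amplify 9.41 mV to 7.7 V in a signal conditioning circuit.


Gain = Vout / Vin (converting to same units).
G = 7.7 V / 9.41 mV
G = 7700.0 mV / 9.41 mV
G = 818.28

818.28


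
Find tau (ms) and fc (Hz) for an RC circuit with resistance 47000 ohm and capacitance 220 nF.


Time constant: tau = R * C.
tau = 47000 * 2.20e-07 = 0.01034 s
tau = 10.34 ms
Cutoff frequency: fc = 1 / (2*pi*R*C).
fc = 1 / (2*pi*0.01034) = 15.39 Hz

tau = 10.34 ms, fc = 15.39 Hz


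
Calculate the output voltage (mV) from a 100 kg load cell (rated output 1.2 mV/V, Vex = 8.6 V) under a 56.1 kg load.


Vout = rated_output * Vex * (load / capacity).
Vout = 1.2 * 8.6 * (56.1 / 100)
Vout = 1.2 * 8.6 * 0.561
Vout = 5.79 mV

5.79 mV


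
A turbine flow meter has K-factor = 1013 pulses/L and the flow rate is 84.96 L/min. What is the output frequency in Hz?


Frequency = K * Q / 60 (converting L/min to L/s).
f = 1013 * 84.96 / 60
f = 86064.48 / 60
f = 1434.41 Hz

1434.41 Hz


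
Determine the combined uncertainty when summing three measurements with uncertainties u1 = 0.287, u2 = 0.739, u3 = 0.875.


For a sum of independent quantities, uc = sqrt(u1^2 + u2^2 + u3^2).
uc = sqrt(0.287^2 + 0.739^2 + 0.875^2)
uc = sqrt(0.082369 + 0.546121 + 0.765625)
uc = 1.1807

1.1807


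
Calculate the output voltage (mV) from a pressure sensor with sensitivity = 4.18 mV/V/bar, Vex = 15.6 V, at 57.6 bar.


Output = sensitivity * Vex * P.
Vout = 4.18 * 15.6 * 57.6
Vout = 65.208 * 57.6
Vout = 3755.98 mV

3755.98 mV


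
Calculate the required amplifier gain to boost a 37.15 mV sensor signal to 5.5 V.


Gain = Vout / Vin (converting to same units).
G = 5.5 V / 37.15 mV
G = 5500.0 mV / 37.15 mV
G = 148.05

148.05


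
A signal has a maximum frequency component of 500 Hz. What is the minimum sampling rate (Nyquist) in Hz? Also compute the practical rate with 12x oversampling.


By Nyquist theorem, fs_min = 2 * fmax.
fs_min = 2 * 500 = 1000 Hz
Practical rate = 12 * fs_min = 12 * 1000 = 12000 Hz

fs_min = 1000 Hz, fs_practical = 12000 Hz


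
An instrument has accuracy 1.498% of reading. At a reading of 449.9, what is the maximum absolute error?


Absolute error = (accuracy% / 100) * reading.
Error = (1.498 / 100) * 449.9
Error = 0.01498 * 449.9
Error = 6.7395

6.7395


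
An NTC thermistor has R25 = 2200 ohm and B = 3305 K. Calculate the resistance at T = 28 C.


NTC thermistor equation: Rt = R25 * exp(B * (1/T - 1/T25)).
T in Kelvin: 301.15 K, T25 = 298.15 K
1/T - 1/T25 = 1/301.15 - 1/298.15 = -3.341e-05
B * (1/T - 1/T25) = 3305 * -3.341e-05 = -0.1104
Rt = 2200 * exp(-0.1104) = 1970.0 ohm

1970.0 ohm


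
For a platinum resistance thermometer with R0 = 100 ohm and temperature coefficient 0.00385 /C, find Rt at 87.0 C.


The RTD equation: Rt = R0 * (1 + alpha * T).
Rt = 100 * (1 + 0.00385 * 87.0)
Rt = 100 * (1 + 0.33495)
Rt = 100 * 1.33495
Rt = 133.495 ohm

133.495 ohm


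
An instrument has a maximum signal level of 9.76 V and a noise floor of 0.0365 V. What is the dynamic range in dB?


Dynamic range = 20 * log10(Vmax / Vnoise).
DR = 20 * log10(9.76 / 0.0365)
DR = 20 * log10(267.4)
DR = 48.54 dB

48.54 dB


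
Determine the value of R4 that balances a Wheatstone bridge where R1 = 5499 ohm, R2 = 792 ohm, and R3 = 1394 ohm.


At balance: R1*R4 = R2*R3, so R4 = R2*R3/R1.
R4 = 792 * 1394 / 5499
R4 = 1104048 / 5499
R4 = 200.77 ohm

200.77 ohm


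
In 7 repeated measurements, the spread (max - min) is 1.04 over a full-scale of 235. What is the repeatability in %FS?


Repeatability = (spread / full scale) * 100%.
R = (1.04 / 235) * 100
R = 0.443 %FS

0.443 %FS


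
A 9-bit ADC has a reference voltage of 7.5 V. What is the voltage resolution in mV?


The resolution (LSB) of an ADC is Vref / 2^n.
LSB = 7.5 / 2^9
LSB = 7.5 / 512
LSB = 0.01464844 V = 14.6484375 mV

14.6484375 mV


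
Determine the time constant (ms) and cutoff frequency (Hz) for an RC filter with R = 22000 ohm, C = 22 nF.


Time constant: tau = R * C.
tau = 22000 * 2.20e-08 = 0.000484 s
tau = 0.484 ms
Cutoff frequency: fc = 1 / (2*pi*R*C).
fc = 1 / (2*pi*0.000484) = 328.83 Hz

tau = 0.484 ms, fc = 328.83 Hz


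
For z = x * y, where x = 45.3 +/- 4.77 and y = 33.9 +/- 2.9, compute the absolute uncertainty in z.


For a product z = x*y, the relative uncertainty is:
uz/z = sqrt((ux/x)^2 + (uy/y)^2)
Relative uncertainties: ux/x = 4.77/45.3 = 0.105298
uy/y = 2.9/33.9 = 0.085546
z = 45.3 * 33.9 = 1535.7
uz = 1535.7 * sqrt(0.105298^2 + 0.085546^2) = 208.341

208.341


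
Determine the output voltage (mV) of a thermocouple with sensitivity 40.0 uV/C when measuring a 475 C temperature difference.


The thermocouple output V = sensitivity * dT.
V = 40.0 uV/C * 475 C
V = 19000.0 uV
V = 19.0 mV

19.0 mV


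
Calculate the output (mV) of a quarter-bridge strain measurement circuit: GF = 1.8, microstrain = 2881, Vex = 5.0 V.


Quarter bridge output: Vout = (GF * epsilon * Vex) / 4.
Vout = (1.8 * 2881e-6 * 5.0) / 4
Vout = 0.025929 / 4 V
Vout = 0.00648225 V = 6.4823 mV

6.4823 mV


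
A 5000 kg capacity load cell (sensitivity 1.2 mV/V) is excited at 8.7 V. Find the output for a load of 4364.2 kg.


Vout = rated_output * Vex * (load / capacity).
Vout = 1.2 * 8.7 * (4364.2 / 5000)
Vout = 1.2 * 8.7 * 0.87284
Vout = 9.112 mV

9.112 mV


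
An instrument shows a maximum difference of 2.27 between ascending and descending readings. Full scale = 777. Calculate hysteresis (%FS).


Hysteresis = (max difference / full scale) * 100%.
H = (2.27 / 777) * 100
H = 0.292 %FS

0.292 %FS


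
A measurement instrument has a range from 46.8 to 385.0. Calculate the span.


Span = upper range - lower range.
Span = 385.0 - (46.8)
Span = 338.2

338.2


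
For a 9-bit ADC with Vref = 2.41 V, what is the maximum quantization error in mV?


The maximum quantization error is +/- LSB/2.
LSB = Vref / 2^n = 2.41 / 512 = 0.00470703 V
Max error = LSB / 2 = 0.00470703 / 2 = 0.00235352 V
Max error = 2.3535 mV

2.3535 mV


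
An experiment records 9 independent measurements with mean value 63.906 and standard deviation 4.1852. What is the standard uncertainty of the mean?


The standard uncertainty for Type A evaluation is u = s / sqrt(n).
u = 4.1852 / sqrt(9)
u = 4.1852 / 3.0
u = 1.3951

1.3951


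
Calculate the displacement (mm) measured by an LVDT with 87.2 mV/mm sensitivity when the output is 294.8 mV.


Displacement = Vout / sensitivity.
d = 294.8 / 87.2
d = 3.381 mm

3.381 mm


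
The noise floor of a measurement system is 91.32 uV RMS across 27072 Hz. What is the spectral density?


Noise spectral density = Vrms / sqrt(BW).
NSD = 91.32 / sqrt(27072)
NSD = 91.32 / 164.5357
NSD = 0.555 uV/sqrt(Hz)

0.555 uV/sqrt(Hz)


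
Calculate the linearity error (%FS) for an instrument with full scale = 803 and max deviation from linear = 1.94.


Linearity error = (max deviation / full scale) * 100%.
Linearity = (1.94 / 803) * 100
Linearity = 0.242 %FS

0.242 %FS


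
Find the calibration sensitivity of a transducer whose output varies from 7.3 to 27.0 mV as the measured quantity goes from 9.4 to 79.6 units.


Sensitivity = (y2 - y1) / (x2 - x1).
S = (27.0 - 7.3) / (79.6 - 9.4)
S = 19.7 / 70.2
S = 0.2806 mV/unit

0.2806 mV/unit


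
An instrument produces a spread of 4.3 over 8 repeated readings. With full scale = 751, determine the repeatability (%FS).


Repeatability = (spread / full scale) * 100%.
R = (4.3 / 751) * 100
R = 0.573 %FS

0.573 %FS


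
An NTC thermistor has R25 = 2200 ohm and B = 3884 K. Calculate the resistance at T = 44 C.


NTC thermistor equation: Rt = R25 * exp(B * (1/T - 1/T25)).
T in Kelvin: 317.15 K, T25 = 298.15 K
1/T - 1/T25 = 1/317.15 - 1/298.15 = -0.00020093
B * (1/T - 1/T25) = 3884 * -0.00020093 = -0.7804
Rt = 2200 * exp(-0.7804) = 1008.1 ohm

1008.1 ohm


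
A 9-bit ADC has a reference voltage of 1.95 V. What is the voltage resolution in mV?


The resolution (LSB) of an ADC is Vref / 2^n.
LSB = 1.95 / 2^9
LSB = 1.95 / 512
LSB = 0.00380859 V = 3.80859375 mV

3.80859375 mV


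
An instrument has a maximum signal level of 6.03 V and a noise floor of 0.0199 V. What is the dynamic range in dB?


Dynamic range = 20 * log10(Vmax / Vnoise).
DR = 20 * log10(6.03 / 0.0199)
DR = 20 * log10(303.02)
DR = 49.63 dB

49.63 dB


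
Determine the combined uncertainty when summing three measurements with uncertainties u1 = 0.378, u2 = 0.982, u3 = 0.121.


For a sum of independent quantities, uc = sqrt(u1^2 + u2^2 + u3^2).
uc = sqrt(0.378^2 + 0.982^2 + 0.121^2)
uc = sqrt(0.142884 + 0.964324 + 0.014641)
uc = 1.0592

1.0592


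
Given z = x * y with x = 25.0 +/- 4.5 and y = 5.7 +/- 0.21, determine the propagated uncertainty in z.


For a product z = x*y, the relative uncertainty is:
uz/z = sqrt((ux/x)^2 + (uy/y)^2)
Relative uncertainties: ux/x = 4.5/25.0 = 0.18
uy/y = 0.21/5.7 = 0.036842
z = 25.0 * 5.7 = 142.5
uz = 142.5 * sqrt(0.18^2 + 0.036842^2) = 26.182

26.182


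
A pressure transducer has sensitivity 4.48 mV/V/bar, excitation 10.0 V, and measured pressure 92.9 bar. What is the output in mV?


Output = sensitivity * Vex * P.
Vout = 4.48 * 10.0 * 92.9
Vout = 44.8 * 92.9
Vout = 4161.92 mV

4161.92 mV


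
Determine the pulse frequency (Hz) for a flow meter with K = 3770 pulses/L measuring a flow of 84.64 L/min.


Frequency = K * Q / 60 (converting L/min to L/s).
f = 3770 * 84.64 / 60
f = 319092.8 / 60
f = 5318.21 Hz

5318.21 Hz


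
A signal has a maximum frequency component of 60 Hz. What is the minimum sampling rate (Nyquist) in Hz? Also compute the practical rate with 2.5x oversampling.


By Nyquist theorem, fs_min = 2 * fmax.
fs_min = 2 * 60 = 120 Hz
Practical rate = 2.5 * fs_min = 2.5 * 120 = 300 Hz

fs_min = 120 Hz, fs_practical = 300 Hz


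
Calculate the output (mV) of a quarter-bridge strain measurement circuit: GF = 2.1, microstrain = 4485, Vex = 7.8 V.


Quarter bridge output: Vout = (GF * epsilon * Vex) / 4.
Vout = (2.1 * 4485e-6 * 7.8) / 4
Vout = 0.0734643 / 4 V
Vout = 0.01836607 V = 18.3661 mV

18.3661 mV


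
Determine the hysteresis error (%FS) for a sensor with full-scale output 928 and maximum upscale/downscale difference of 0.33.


Hysteresis = (max difference / full scale) * 100%.
H = (0.33 / 928) * 100
H = 0.036 %FS

0.036 %FS


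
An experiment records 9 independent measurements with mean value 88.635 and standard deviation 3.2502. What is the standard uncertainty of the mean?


The standard uncertainty for Type A evaluation is u = s / sqrt(n).
u = 3.2502 / sqrt(9)
u = 3.2502 / 3.0
u = 1.0834

1.0834


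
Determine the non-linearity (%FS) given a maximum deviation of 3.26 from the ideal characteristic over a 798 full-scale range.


Linearity error = (max deviation / full scale) * 100%.
Linearity = (3.26 / 798) * 100
Linearity = 0.409 %FS

0.409 %FS


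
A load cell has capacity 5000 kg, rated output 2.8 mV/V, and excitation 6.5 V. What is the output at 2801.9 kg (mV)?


Vout = rated_output * Vex * (load / capacity).
Vout = 2.8 * 6.5 * (2801.9 / 5000)
Vout = 2.8 * 6.5 * 0.56038
Vout = 10.199 mV

10.199 mV


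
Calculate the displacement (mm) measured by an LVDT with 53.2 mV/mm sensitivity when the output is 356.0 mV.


Displacement = Vout / sensitivity.
d = 356.0 / 53.2
d = 6.692 mm

6.692 mm


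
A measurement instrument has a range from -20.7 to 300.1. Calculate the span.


Span = upper range - lower range.
Span = 300.1 - (-20.7)
Span = 320.8

320.8


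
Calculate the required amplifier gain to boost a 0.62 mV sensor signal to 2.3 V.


Gain = Vout / Vin (converting to same units).
G = 2.3 V / 0.62 mV
G = 2300.0 mV / 0.62 mV
G = 3709.68

3709.68


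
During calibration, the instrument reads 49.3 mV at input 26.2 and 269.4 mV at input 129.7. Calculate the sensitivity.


Sensitivity = (y2 - y1) / (x2 - x1).
S = (269.4 - 49.3) / (129.7 - 26.2)
S = 220.1 / 103.5
S = 2.1266 mV/unit

2.1266 mV/unit


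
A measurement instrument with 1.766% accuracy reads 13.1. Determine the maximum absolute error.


Absolute error = (accuracy% / 100) * reading.
Error = (1.766 / 100) * 13.1
Error = 0.01766 * 13.1
Error = 0.2313

0.2313


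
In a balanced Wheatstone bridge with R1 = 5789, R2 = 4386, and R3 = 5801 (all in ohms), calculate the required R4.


At balance: R1*R4 = R2*R3, so R4 = R2*R3/R1.
R4 = 4386 * 5801 / 5789
R4 = 25443186 / 5789
R4 = 4395.09 ohm

4395.09 ohm


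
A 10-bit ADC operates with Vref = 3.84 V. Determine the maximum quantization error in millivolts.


The maximum quantization error is +/- LSB/2.
LSB = Vref / 2^n = 3.84 / 1024 = 0.00375 V
Max error = LSB / 2 = 0.00375 / 2 = 0.001875 V
Max error = 1.875 mV

1.875 mV


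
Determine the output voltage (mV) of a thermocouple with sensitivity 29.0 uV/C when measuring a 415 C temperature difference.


The thermocouple output V = sensitivity * dT.
V = 29.0 uV/C * 415 C
V = 12035.0 uV
V = 12.035 mV

12.035 mV


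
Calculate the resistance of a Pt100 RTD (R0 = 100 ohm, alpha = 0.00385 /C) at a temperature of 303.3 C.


The RTD equation: Rt = R0 * (1 + alpha * T).
Rt = 100 * (1 + 0.00385 * 303.3)
Rt = 100 * (1 + 1.167705)
Rt = 100 * 2.167705
Rt = 216.77 ohm

216.77 ohm


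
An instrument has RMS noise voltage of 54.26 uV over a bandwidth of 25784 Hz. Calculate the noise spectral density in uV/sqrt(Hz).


Noise spectral density = Vrms / sqrt(BW).
NSD = 54.26 / sqrt(25784)
NSD = 54.26 / 160.574
NSD = 0.3379 uV/sqrt(Hz)

0.3379 uV/sqrt(Hz)


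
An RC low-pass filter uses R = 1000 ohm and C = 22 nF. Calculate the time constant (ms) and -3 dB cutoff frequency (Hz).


Time constant: tau = R * C.
tau = 1000 * 2.20e-08 = 2.2e-05 s
tau = 0.022 ms
Cutoff frequency: fc = 1 / (2*pi*R*C).
fc = 1 / (2*pi*2.2e-05) = 7234.32 Hz

tau = 0.022 ms, fc = 7234.32 Hz


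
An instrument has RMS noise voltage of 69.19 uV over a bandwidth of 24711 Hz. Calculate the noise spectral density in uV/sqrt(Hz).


Noise spectral density = Vrms / sqrt(BW).
NSD = 69.19 / sqrt(24711)
NSD = 69.19 / 157.1973
NSD = 0.4401 uV/sqrt(Hz)

0.4401 uV/sqrt(Hz)


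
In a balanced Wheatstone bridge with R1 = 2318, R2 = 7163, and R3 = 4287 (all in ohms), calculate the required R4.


At balance: R1*R4 = R2*R3, so R4 = R2*R3/R1.
R4 = 7163 * 4287 / 2318
R4 = 30707781 / 2318
R4 = 13247.53 ohm

13247.53 ohm


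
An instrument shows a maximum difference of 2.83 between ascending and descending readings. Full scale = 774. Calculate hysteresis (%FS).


Hysteresis = (max difference / full scale) * 100%.
H = (2.83 / 774) * 100
H = 0.366 %FS

0.366 %FS


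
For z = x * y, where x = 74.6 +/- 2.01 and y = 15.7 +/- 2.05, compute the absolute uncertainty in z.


For a product z = x*y, the relative uncertainty is:
uz/z = sqrt((ux/x)^2 + (uy/y)^2)
Relative uncertainties: ux/x = 2.01/74.6 = 0.026944
uy/y = 2.05/15.7 = 0.130573
z = 74.6 * 15.7 = 1171.2
uz = 1171.2 * sqrt(0.026944^2 + 0.130573^2) = 156.152

156.152


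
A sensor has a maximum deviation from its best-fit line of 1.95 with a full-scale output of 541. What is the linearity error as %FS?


Linearity error = (max deviation / full scale) * 100%.
Linearity = (1.95 / 541) * 100
Linearity = 0.36 %FS

0.36 %FS


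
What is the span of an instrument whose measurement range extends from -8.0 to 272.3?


Span = upper range - lower range.
Span = 272.3 - (-8.0)
Span = 280.3

280.3


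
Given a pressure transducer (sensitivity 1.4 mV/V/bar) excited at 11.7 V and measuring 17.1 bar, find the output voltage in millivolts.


Output = sensitivity * Vex * P.
Vout = 1.4 * 11.7 * 17.1
Vout = 16.38 * 17.1
Vout = 280.1 mV

280.1 mV


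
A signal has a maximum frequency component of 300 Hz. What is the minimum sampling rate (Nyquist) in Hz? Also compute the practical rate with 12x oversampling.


By Nyquist theorem, fs_min = 2 * fmax.
fs_min = 2 * 300 = 600 Hz
Practical rate = 12 * fs_min = 12 * 600 = 7200 Hz

fs_min = 600 Hz, fs_practical = 7200 Hz


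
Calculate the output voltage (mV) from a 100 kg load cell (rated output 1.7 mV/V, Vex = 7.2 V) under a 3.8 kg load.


Vout = rated_output * Vex * (load / capacity).
Vout = 1.7 * 7.2 * (3.8 / 100)
Vout = 1.7 * 7.2 * 0.038
Vout = 0.465 mV

0.465 mV


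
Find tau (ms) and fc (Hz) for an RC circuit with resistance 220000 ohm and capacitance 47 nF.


Time constant: tau = R * C.
tau = 220000 * 4.70e-08 = 0.01034 s
tau = 10.34 ms
Cutoff frequency: fc = 1 / (2*pi*R*C).
fc = 1 / (2*pi*0.01034) = 15.39 Hz

tau = 10.34 ms, fc = 15.39 Hz


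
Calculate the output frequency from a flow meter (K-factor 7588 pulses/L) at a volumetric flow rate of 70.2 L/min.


Frequency = K * Q / 60 (converting L/min to L/s).
f = 7588 * 70.2 / 60
f = 532677.6 / 60
f = 8877.96 Hz

8877.96 Hz


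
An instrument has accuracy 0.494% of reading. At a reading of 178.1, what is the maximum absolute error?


Absolute error = (accuracy% / 100) * reading.
Error = (0.494 / 100) * 178.1
Error = 0.00494 * 178.1
Error = 0.8798

0.8798


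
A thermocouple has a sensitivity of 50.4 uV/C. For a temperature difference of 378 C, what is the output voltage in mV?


The thermocouple output V = sensitivity * dT.
V = 50.4 uV/C * 378 C
V = 19051.2 uV
V = 19.051 mV

19.051 mV


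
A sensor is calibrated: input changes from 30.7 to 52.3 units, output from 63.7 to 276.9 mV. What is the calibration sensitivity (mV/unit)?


Sensitivity = (y2 - y1) / (x2 - x1).
S = (276.9 - 63.7) / (52.3 - 30.7)
S = 213.2 / 21.6
S = 9.8704 mV/unit

9.8704 mV/unit


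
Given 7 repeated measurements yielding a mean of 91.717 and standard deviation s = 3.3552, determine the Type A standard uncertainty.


The standard uncertainty for Type A evaluation is u = s / sqrt(n).
u = 3.3552 / sqrt(7)
u = 3.3552 / 2.6458
u = 1.2681

1.2681


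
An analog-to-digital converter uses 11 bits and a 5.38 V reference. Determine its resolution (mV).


The resolution (LSB) of an ADC is Vref / 2^n.
LSB = 5.38 / 2^11
LSB = 5.38 / 2048
LSB = 0.00262695 V = 2.62695312 mV

2.62695312 mV


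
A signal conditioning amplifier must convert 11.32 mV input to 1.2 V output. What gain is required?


Gain = Vout / Vin (converting to same units).
G = 1.2 V / 11.32 mV
G = 1200.0 mV / 11.32 mV
G = 106.01

106.01


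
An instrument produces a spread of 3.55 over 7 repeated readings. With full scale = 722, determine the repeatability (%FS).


Repeatability = (spread / full scale) * 100%.
R = (3.55 / 722) * 100
R = 0.492 %FS

0.492 %FS


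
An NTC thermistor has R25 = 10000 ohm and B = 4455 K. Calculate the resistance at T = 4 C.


NTC thermistor equation: Rt = R25 * exp(B * (1/T - 1/T25)).
T in Kelvin: 277.15 K, T25 = 298.15 K
1/T - 1/T25 = 1/277.15 - 1/298.15 = 0.00025414
B * (1/T - 1/T25) = 4455 * 0.00025414 = 1.1322
Rt = 10000 * exp(1.1322) = 31024.3 ohm

31024.3 ohm


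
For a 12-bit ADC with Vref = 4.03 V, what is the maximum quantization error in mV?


The maximum quantization error is +/- LSB/2.
LSB = Vref / 2^n = 4.03 / 4096 = 0.00098389 V
Max error = LSB / 2 = 0.00098389 / 2 = 0.00049194 V
Max error = 0.4919 mV

0.4919 mV


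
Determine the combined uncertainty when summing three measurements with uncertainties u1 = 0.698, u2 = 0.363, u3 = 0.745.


For a sum of independent quantities, uc = sqrt(u1^2 + u2^2 + u3^2).
uc = sqrt(0.698^2 + 0.363^2 + 0.745^2)
uc = sqrt(0.487204 + 0.131769 + 0.555025)
uc = 1.0835

1.0835


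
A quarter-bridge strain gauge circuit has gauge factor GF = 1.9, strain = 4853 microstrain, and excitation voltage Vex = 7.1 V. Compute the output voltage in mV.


Quarter bridge output: Vout = (GF * epsilon * Vex) / 4.
Vout = (1.9 * 4853e-6 * 7.1) / 4
Vout = 0.06546697 / 4 V
Vout = 0.01636674 V = 16.3667 mV

16.3667 mV


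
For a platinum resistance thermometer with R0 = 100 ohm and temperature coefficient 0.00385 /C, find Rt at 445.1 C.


The RTD equation: Rt = R0 * (1 + alpha * T).
Rt = 100 * (1 + 0.00385 * 445.1)
Rt = 100 * (1 + 1.713635)
Rt = 100 * 2.713635
Rt = 271.363 ohm

271.363 ohm


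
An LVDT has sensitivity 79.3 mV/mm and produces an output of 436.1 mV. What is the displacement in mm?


Displacement = Vout / sensitivity.
d = 436.1 / 79.3
d = 5.499 mm

5.499 mm


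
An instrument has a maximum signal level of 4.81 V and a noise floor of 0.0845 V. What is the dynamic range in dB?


Dynamic range = 20 * log10(Vmax / Vnoise).
DR = 20 * log10(4.81 / 0.0845)
DR = 20 * log10(56.92)
DR = 35.11 dB

35.11 dB


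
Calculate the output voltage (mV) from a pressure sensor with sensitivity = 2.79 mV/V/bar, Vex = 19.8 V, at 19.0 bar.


Output = sensitivity * Vex * P.
Vout = 2.79 * 19.8 * 19.0
Vout = 55.242 * 19.0
Vout = 1049.6 mV

1049.6 mV


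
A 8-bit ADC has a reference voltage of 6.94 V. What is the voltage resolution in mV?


The resolution (LSB) of an ADC is Vref / 2^n.
LSB = 6.94 / 2^8
LSB = 6.94 / 256
LSB = 0.02710938 V = 27.109375 mV

27.109375 mV


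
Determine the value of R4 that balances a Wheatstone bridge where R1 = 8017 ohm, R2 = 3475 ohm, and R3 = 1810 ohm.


At balance: R1*R4 = R2*R3, so R4 = R2*R3/R1.
R4 = 3475 * 1810 / 8017
R4 = 6289750 / 8017
R4 = 784.55 ohm

784.55 ohm


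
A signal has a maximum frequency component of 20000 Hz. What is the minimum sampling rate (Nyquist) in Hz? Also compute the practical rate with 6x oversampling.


By Nyquist theorem, fs_min = 2 * fmax.
fs_min = 2 * 20000 = 40000 Hz
Practical rate = 6 * fs_min = 6 * 40000 = 240000 Hz

fs_min = 40000 Hz, fs_practical = 240000 Hz


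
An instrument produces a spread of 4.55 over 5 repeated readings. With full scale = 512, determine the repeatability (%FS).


Repeatability = (spread / full scale) * 100%.
R = (4.55 / 512) * 100
R = 0.889 %FS

0.889 %FS


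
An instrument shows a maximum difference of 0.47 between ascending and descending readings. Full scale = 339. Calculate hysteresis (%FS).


Hysteresis = (max difference / full scale) * 100%.
H = (0.47 / 339) * 100
H = 0.139 %FS

0.139 %FS


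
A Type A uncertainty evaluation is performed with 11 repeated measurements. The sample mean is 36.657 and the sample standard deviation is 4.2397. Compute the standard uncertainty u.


The standard uncertainty for Type A evaluation is u = s / sqrt(n).
u = 4.2397 / sqrt(11)
u = 4.2397 / 3.3166
u = 1.2783

1.2783


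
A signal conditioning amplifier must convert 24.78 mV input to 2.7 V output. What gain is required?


Gain = Vout / Vin (converting to same units).
G = 2.7 V / 24.78 mV
G = 2700.0 mV / 24.78 mV
G = 108.96

108.96


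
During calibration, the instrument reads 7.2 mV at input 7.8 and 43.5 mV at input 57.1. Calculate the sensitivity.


Sensitivity = (y2 - y1) / (x2 - x1).
S = (43.5 - 7.2) / (57.1 - 7.8)
S = 36.3 / 49.3
S = 0.7363 mV/unit

0.7363 mV/unit


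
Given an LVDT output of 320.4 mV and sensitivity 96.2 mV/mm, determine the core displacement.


Displacement = Vout / sensitivity.
d = 320.4 / 96.2
d = 3.331 mm

3.331 mm


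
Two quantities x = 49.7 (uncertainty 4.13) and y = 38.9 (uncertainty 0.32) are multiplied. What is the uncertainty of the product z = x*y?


For a product z = x*y, the relative uncertainty is:
uz/z = sqrt((ux/x)^2 + (uy/y)^2)
Relative uncertainties: ux/x = 4.13/49.7 = 0.083099
uy/y = 0.32/38.9 = 0.008226
z = 49.7 * 38.9 = 1933.3
uz = 1933.3 * sqrt(0.083099^2 + 0.008226^2) = 161.442

161.442


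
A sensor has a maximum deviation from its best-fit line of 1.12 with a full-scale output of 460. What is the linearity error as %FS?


Linearity error = (max deviation / full scale) * 100%.
Linearity = (1.12 / 460) * 100
Linearity = 0.243 %FS

0.243 %FS


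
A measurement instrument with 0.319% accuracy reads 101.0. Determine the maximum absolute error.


Absolute error = (accuracy% / 100) * reading.
Error = (0.319 / 100) * 101.0
Error = 0.00319 * 101.0
Error = 0.3222

0.3222


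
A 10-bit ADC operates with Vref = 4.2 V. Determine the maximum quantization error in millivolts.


The maximum quantization error is +/- LSB/2.
LSB = Vref / 2^n = 4.2 / 1024 = 0.00410156 V
Max error = LSB / 2 = 0.00410156 / 2 = 0.00205078 V
Max error = 2.0508 mV

2.0508 mV


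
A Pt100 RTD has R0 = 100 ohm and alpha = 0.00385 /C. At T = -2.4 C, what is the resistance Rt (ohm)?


The RTD equation: Rt = R0 * (1 + alpha * T).
Rt = 100 * (1 + 0.00385 * -2.4)
Rt = 100 * (1 + -0.00924)
Rt = 100 * 0.99076
Rt = 99.076 ohm

99.076 ohm


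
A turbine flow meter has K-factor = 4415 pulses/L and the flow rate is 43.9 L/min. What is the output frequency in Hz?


Frequency = K * Q / 60 (converting L/min to L/s).
f = 4415 * 43.9 / 60
f = 193818.5 / 60
f = 3230.31 Hz

3230.31 Hz


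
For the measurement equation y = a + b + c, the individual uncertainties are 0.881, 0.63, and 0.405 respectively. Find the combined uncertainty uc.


For a sum of independent quantities, uc = sqrt(u1^2 + u2^2 + u3^2).
uc = sqrt(0.881^2 + 0.63^2 + 0.405^2)
uc = sqrt(0.776161 + 0.3969 + 0.164025)
uc = 1.1563

1.1563


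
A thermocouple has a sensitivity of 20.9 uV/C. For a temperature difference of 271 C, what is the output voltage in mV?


The thermocouple output V = sensitivity * dT.
V = 20.9 uV/C * 271 C
V = 5663.9 uV
V = 5.664 mV

5.664 mV


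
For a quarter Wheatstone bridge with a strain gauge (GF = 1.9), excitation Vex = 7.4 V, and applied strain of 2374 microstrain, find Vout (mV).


Quarter bridge output: Vout = (GF * epsilon * Vex) / 4.
Vout = (1.9 * 2374e-6 * 7.4) / 4
Vout = 0.03337844 / 4 V
Vout = 0.00834461 V = 8.3446 mV

8.3446 mV


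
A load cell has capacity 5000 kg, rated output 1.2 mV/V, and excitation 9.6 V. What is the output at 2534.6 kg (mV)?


Vout = rated_output * Vex * (load / capacity).
Vout = 1.2 * 9.6 * (2534.6 / 5000)
Vout = 1.2 * 9.6 * 0.50692
Vout = 5.84 mV

5.84 mV


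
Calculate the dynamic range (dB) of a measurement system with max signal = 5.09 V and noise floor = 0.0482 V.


Dynamic range = 20 * log10(Vmax / Vnoise).
DR = 20 * log10(5.09 / 0.0482)
DR = 20 * log10(105.6)
DR = 40.47 dB

40.47 dB


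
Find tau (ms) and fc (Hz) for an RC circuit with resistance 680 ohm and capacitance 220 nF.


Time constant: tau = R * C.
tau = 680 * 2.20e-07 = 0.0001496 s
tau = 0.1496 ms
Cutoff frequency: fc = 1 / (2*pi*R*C).
fc = 1 / (2*pi*0.0001496) = 1063.87 Hz

tau = 0.1496 ms, fc = 1063.87 Hz


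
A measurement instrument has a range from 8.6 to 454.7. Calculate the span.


Span = upper range - lower range.
Span = 454.7 - (8.6)
Span = 446.1

446.1


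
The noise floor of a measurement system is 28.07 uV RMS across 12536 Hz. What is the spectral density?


Noise spectral density = Vrms / sqrt(BW).
NSD = 28.07 / sqrt(12536)
NSD = 28.07 / 111.9643
NSD = 0.2507 uV/sqrt(Hz)

0.2507 uV/sqrt(Hz)


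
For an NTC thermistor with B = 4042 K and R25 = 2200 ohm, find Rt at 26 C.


NTC thermistor equation: Rt = R25 * exp(B * (1/T - 1/T25)).
T in Kelvin: 299.15 K, T25 = 298.15 K
1/T - 1/T25 = 1/299.15 - 1/298.15 = -1.121e-05
B * (1/T - 1/T25) = 4042 * -1.121e-05 = -0.0453
Rt = 2200 * exp(-0.0453) = 2102.5 ohm

2102.5 ohm


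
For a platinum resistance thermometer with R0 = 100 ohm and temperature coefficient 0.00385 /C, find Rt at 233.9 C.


The RTD equation: Rt = R0 * (1 + alpha * T).
Rt = 100 * (1 + 0.00385 * 233.9)
Rt = 100 * (1 + 0.900515)
Rt = 100 * 1.900515
Rt = 190.052 ohm

190.052 ohm


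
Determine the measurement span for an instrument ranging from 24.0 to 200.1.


Span = upper range - lower range.
Span = 200.1 - (24.0)
Span = 176.1

176.1


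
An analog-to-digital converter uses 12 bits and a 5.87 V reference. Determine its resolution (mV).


The resolution (LSB) of an ADC is Vref / 2^n.
LSB = 5.87 / 2^12
LSB = 5.87 / 4096
LSB = 0.00143311 V = 1.43310547 mV

1.43310547 mV


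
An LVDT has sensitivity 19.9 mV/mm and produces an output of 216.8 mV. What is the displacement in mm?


Displacement = Vout / sensitivity.
d = 216.8 / 19.9
d = 10.894 mm

10.894 mm


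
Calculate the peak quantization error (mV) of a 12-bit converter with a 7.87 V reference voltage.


The maximum quantization error is +/- LSB/2.
LSB = Vref / 2^n = 7.87 / 4096 = 0.00192139 V
Max error = LSB / 2 = 0.00192139 / 2 = 0.00096069 V
Max error = 0.9607 mV

0.9607 mV


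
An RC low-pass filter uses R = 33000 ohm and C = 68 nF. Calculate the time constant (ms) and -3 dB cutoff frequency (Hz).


Time constant: tau = R * C.
tau = 33000 * 6.80e-08 = 0.002244 s
tau = 2.244 ms
Cutoff frequency: fc = 1 / (2*pi*R*C).
fc = 1 / (2*pi*0.002244) = 70.92 Hz

tau = 2.244 ms, fc = 70.92 Hz


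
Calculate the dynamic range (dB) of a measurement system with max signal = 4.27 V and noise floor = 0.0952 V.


Dynamic range = 20 * log10(Vmax / Vnoise).
DR = 20 * log10(4.27 / 0.0952)
DR = 20 * log10(44.85)
DR = 33.04 dB

33.04 dB


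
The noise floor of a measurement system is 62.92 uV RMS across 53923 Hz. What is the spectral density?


Noise spectral density = Vrms / sqrt(BW).
NSD = 62.92 / sqrt(53923)
NSD = 62.92 / 232.2133
NSD = 0.271 uV/sqrt(Hz)

0.271 uV/sqrt(Hz)
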